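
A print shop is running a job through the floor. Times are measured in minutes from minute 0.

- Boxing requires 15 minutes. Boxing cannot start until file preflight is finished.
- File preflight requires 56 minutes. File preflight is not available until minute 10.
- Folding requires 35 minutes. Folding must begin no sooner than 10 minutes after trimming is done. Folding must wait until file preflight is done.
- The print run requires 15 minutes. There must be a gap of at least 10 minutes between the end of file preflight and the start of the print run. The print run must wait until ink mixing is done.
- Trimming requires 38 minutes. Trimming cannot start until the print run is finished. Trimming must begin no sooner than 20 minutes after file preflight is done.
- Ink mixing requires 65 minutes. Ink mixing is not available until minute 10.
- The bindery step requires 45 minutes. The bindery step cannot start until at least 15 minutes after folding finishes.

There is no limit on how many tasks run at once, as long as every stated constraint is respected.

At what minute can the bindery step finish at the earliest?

234

Ink mixing waits on its own release at minute 10, so it starts at minute 10 and finishes at 10 + 65 = minute 75.
After its own release at minute 10, file preflight can start at minute 10 and finishes at minute 66.
For the print run: file preflight (finishes minute 66, plus 10-minute gap → minute 76); ink mixing (finishes minute 75). Taking the maximum gives a start of minute 76, and it finishes at 76 + 15 = minute 91.
Trimming cannot start until the print run (finishes minute 91); file preflight (finishes minute 66, plus 20-minute gap → minute 86). The controlling bound is minute 91, so trimming finishes at 91 + 38 = minute 129.
For folding: trimming (finishes minute 129, plus 10-minute gap → minute 139); file preflight (finishes minute 66). Taking the maximum gives a start of minute 139, and it finishes at 139 + 35 = minute 174.
After folding (finishes minute 174, plus 15-minute gap → minute 189), the bindery step can start at minute 189 and finishes at minute 234.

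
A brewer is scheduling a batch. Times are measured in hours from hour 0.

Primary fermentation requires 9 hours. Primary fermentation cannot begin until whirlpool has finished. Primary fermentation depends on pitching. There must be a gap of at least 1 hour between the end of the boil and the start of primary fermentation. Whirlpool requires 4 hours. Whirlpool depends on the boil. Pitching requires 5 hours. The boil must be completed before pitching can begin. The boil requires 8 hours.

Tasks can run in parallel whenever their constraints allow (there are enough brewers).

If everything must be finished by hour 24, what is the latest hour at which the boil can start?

2

To finish by hour 24, primary fermentation (duration 9) must start no later than hour 15.
Since primary fermentation (must start by hour 15) depends on it, whirlpool must finish by hour 15. Backing off its 4-hour duration gives a latest start of hour 11.
Pitching has to be done before primary fermentation (must start by hour 15). That means finishing by hour 15, i.e. starting by 15 − 5 = hour 10.
The boil has several dependents: whirlpool (must start by hour 11); pitching (must start by hour 10); primary fermentation (must start by hour 15, minus 1-hour gap → hour 14). The earliest of those limits is hour 10, so the boil must start by 10 − 8 = hour 2.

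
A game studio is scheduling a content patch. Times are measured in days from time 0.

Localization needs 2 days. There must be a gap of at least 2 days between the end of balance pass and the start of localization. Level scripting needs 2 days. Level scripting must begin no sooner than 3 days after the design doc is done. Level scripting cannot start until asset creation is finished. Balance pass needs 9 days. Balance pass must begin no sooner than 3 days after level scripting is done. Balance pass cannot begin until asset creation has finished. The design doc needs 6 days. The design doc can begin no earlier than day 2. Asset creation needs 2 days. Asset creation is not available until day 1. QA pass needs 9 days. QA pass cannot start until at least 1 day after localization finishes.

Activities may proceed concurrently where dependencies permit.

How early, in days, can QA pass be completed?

39

Asset creation cannot begin until its own release at day 1. It runs from day 1 to 1 + 2 = day 3.
The design doc cannot begin until its own release at day 2. It runs from day 2 to 2 + 6 = day 8.
Level scripting cannot start until the design doc (finishes day 8, plus 3-day gap → day 11); asset creation (finishes day 3). The controlling bound is day 11, so level scripting finishes at 11 + 2 = day 13.
Balance pass cannot start until level scripting (finishes day 13, plus 3-day gap → day 16); asset creation (finishes day 3). The controlling bound is day 16, so balance pass finishes at 16 + 9 = day 25.
After balance pass (finishes day 25, plus 2-day gap → day 27), localization can start at day 27 and finishes at day 29.
QA pass waits on localization (finishes day 29, plus 1-day gap → day 30), so it starts at day 30 and finishes at 30 + 9 = day 39.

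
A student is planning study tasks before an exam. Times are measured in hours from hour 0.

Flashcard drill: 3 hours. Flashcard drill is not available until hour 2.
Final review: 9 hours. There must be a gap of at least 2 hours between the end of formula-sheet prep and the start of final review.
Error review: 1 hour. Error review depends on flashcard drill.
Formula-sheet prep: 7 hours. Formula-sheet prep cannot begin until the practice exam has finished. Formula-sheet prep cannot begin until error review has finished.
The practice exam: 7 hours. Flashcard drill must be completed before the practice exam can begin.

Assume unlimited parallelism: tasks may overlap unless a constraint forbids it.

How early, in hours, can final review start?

21

Flashcard drill cannot begin until its own release at hour 2. It runs from hour 2 to 2 + 3 = hour 5.
After flashcard drill (finishes hour 5), error review can start at hour 5 and finishes at hour 6.
The practice exam cannot begin until flashcard drill (finishes hour 5). It runs from hour 5 to 5 + 7 = hour 12.
Formula-sheet prep needs all of the practice exam (finishes hour 12); error review (finishes hour 6). That puts its earliest start at hour 12; it finishes at 12 + 7 = hour 19.
Final review waits on formula-sheet prep (finishes hour 19, plus 2-hour gap → hour 21), so the earliest it can start is hour 21.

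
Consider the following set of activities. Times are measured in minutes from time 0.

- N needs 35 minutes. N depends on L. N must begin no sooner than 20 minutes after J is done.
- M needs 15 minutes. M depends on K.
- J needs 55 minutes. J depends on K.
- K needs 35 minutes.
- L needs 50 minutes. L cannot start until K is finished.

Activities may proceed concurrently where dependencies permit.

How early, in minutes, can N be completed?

145

K has no prerequisites, so it starts at minute 0 and finishes at minute 35.
L cannot begin until K (finishes minute 35). It runs from minute 35 to 35 + 50 = minute 85.
After K (finishes minute 35), J can start at minute 35 and finishes at minute 90.
N has to wait for L (finishes minute 85); J (finishes minute 90, plus 20-minute gap → minute 110). The latest of these is minute 110, so N runs minute 110 to 110 + 35 = minute 145.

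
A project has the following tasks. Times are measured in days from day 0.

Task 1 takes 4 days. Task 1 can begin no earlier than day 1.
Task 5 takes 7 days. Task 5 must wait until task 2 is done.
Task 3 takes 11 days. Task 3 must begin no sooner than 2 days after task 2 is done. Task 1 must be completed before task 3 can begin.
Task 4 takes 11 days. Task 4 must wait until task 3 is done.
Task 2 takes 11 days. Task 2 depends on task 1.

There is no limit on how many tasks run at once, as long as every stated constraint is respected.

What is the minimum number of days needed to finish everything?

40

Task 1 cannot begin until its own release at day 1. It runs from day 1 to 1 + 4 = day 5.
Task 2 cannot begin until task 1 (finishes day 5). It runs from day 5 to 5 + 11 = day 16.
Task 5 cannot begin until task 2 (finishes day 16). It runs from day 16 to 16 + 7 = day 23.
Task 3 has to wait for task 2 (finishes day 16, plus 2-day gap → day 18); task 1 (finishes day 5). The latest of these is day 18, so task 3 runs day 18 to 18 + 11 = day 29.
Task 4 cannot begin until task 3 (finishes day 29). It runs from day 29 to 29 + 11 = day 40.
All tasks are finished once the last one completes. Finish times: Task 1 at 5, Task 2 at 16, Task 3 at 29, Task 4 at 40, Task 5 at 23. The latest is day 40.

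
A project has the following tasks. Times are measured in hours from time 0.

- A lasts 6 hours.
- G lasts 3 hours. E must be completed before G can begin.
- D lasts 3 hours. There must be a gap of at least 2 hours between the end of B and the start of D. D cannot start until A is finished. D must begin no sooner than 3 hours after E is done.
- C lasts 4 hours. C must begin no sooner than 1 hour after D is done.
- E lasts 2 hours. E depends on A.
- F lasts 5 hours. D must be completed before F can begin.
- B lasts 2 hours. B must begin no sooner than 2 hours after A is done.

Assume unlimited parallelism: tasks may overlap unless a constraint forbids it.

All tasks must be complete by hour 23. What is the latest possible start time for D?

C has no dependents, so it just needs to finish by hour 23. Starting by 23 − 4 = hour 19 achieves that.
To finish by hour 23, F (duration 5) must start no later than hour 18.
For D: C (must start by hour 19, minus 1-hour gap → hour 18); F (must start by hour 18). The most restrictive is hour 18; with a 3-hour duration, D must start by hour 15.

15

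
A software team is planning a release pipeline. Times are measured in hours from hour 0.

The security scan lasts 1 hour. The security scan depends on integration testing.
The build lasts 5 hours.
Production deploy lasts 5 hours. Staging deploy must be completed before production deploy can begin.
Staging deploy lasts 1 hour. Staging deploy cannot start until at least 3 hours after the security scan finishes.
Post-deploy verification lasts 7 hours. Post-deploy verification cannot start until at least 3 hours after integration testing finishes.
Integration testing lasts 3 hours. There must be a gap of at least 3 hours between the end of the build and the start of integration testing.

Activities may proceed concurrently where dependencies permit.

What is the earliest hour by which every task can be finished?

21

The build has no prerequisites, so it starts at hour 0 and finishes at hour 5.
After the build (finishes hour 5, plus 3-hour gap → hour 8), integration testing can start at hour 8 and finishes at hour 11.
Post-deploy verification waits on integration testing (finishes hour 11, plus 3-hour gap → hour 14), so it starts at hour 14 and finishes at 14 + 7 = hour 21.
After integration testing (finishes hour 11), the security scan can start at hour 11 and finishes at hour 12.
After the security scan (finishes hour 12, plus 3-hour gap → hour 15), staging deploy can start at hour 15 and finishes at hour 16.
Production deploy cannot begin until staging deploy (finishes hour 16). It runs from hour 16 to 16 + 5 = hour 21.
All tasks are finished once the last one completes. Finish times: The build at 5, Integration testing at 11, The security scan at 12, Staging deploy at 16, Production deploy at 21, Post-deploy verification at 21. The latest is hour 21.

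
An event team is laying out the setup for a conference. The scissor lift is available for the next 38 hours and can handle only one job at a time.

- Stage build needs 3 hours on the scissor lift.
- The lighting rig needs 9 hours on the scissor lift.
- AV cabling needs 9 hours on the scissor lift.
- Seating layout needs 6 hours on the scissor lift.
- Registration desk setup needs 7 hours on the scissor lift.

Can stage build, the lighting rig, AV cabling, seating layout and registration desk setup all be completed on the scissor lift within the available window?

Yes

Running back to back, the jobs need 3 + 9 + 9 + 6 + 7 = 34 hours on the scissor lift.
Since 34 ≤ 38, they fit within the window.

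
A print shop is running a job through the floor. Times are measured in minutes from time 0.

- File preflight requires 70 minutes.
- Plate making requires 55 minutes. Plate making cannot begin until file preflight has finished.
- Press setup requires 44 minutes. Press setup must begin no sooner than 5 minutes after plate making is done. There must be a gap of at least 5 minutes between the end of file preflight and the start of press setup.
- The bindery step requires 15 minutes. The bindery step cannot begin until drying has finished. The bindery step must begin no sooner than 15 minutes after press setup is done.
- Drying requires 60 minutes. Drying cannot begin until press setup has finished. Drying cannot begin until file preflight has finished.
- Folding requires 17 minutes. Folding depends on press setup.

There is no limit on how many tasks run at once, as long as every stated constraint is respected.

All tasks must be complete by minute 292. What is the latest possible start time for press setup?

173

Nothing follows the bindery step; the deadline of minute 292 is its only limit. It must start by 292 − 15 = minute 277.
Drying must finish before the bindery step (must start by minute 277). With a 60-minute duration, drying must start by 277 − 60 = minute 217.
To finish by minute 292, folding (duration 17) must start no later than minute 275.
Press setup must finish in time for drying (must start by minute 217); folding (must start by minute 275); the bindery step (must start by minute 277, minus 15-minute gap → minute 262). The tightest is minute 217, so press setup must start by 217 − 44 = minute 173.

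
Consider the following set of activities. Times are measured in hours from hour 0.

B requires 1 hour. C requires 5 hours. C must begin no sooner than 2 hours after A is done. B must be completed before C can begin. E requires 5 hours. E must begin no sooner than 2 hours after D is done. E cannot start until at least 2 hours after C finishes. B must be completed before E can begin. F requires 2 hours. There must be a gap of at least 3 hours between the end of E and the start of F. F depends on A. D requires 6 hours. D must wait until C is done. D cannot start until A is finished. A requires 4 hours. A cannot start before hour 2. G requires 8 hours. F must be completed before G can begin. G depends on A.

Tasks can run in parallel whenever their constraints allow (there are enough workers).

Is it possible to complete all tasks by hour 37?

B has no prerequisites, so it starts at hour 0 and finishes at hour 1.
After its own release at hour 2, A can start at hour 2 and finishes at hour 6.
For C: A (finishes hour 6, plus 2-hour gap → hour 8); B (finishes hour 1). Taking the maximum gives a start of hour 8, and it finishes at 8 + 5 = hour 13.
D cannot start until C (finishes hour 13); A (finishes hour 6). The controlling bound is hour 13, so D finishes at 13 + 6 = hour 19.
E needs all of D (finishes hour 19, plus 2-hour gap → hour 21); C (finishes hour 13, plus 2-hour gap → hour 15); B (finishes hour 1). That puts its earliest start at hour 21; it finishes at 21 + 5 = hour 26.
F cannot start until E (finishes hour 26, plus 3-hour gap → hour 29); A (finishes hour 6). The controlling bound is hour 29, so F finishes at 29 + 2 = hour 31.
G needs all of F (finishes hour 31); A (finishes hour 6). That puts its earliest start at hour 31; it finishes at 31 + 8 = hour 39.
The earliest everything can be done is hour 39, which is after the deadline of 37, so it is not possible.

No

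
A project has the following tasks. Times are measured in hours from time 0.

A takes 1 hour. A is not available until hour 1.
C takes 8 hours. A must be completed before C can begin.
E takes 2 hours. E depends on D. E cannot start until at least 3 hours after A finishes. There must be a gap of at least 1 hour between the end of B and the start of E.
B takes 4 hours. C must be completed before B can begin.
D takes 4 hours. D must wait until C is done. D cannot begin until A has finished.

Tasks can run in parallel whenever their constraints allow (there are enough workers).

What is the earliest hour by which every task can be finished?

After its own release at hour 1, A can start at hour 1 and finishes at hour 2.
C waits on A (finishes hour 2), so it starts at hour 2 and finishes at 2 + 8 = hour 10.
D has to wait for C (finishes hour 10); A (finishes hour 2). The latest of these is hour 10, so D runs hour 10 to 10 + 4 = hour 14.
B waits on C (finishes hour 10), so it starts at hour 10 and finishes at 10 + 4 = hour 14.
E cannot start until D (finishes hour 14); A (finishes hour 2, plus 3-hour gap → hour 5); B (finishes hour 14, plus 1-hour gap → hour 15). The controlling bound is hour 15, so E finishes at 15 + 2 = hour 17.
All tasks are finished once the last one completes. Finish times: A at 2, B at 14, C at 10, D at 14, E at 17. The latest is hour 17.

17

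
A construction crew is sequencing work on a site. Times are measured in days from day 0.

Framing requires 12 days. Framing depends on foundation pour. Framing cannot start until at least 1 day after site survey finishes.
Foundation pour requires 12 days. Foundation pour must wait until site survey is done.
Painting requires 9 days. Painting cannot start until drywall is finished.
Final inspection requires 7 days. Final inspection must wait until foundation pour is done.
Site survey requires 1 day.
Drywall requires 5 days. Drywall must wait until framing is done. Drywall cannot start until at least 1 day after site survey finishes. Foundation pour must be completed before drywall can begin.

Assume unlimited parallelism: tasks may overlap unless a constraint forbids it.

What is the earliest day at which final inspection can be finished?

Site survey can start immediately at day 0; it finishes at day 1.
Foundation pour waits on site survey (finishes day 1), so it starts at day 1 and finishes at 1 + 12 = day 13.
Final inspection cannot begin until foundation pour (finishes day 13). It runs from day 13 to 13 + 7 = day 20.

20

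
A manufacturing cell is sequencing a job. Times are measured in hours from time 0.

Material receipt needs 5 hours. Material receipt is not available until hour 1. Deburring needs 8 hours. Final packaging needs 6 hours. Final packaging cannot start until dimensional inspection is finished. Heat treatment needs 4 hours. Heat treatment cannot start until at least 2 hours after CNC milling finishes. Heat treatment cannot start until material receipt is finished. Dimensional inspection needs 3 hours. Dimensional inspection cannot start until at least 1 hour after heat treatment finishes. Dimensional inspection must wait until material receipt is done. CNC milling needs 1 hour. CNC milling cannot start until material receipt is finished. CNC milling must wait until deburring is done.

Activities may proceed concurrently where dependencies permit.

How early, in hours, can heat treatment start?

11

Deburring can start immediately at hour 0; it finishes at hour 8.
Material receipt waits on its own release at hour 1, so it starts at hour 1 and finishes at 1 + 5 = hour 6.
For CNC milling: material receipt (finishes hour 6); deburring (finishes hour 8). Taking the maximum gives a start of hour 8, and it finishes at 8 + 1 = hour 9.
Heat treatment waits on CNC milling (finishes hour 9, plus 2-hour gap → hour 11); material receipt (finishes hour 6). The latest of these is hour 11, which is the earliest heat treatment can start.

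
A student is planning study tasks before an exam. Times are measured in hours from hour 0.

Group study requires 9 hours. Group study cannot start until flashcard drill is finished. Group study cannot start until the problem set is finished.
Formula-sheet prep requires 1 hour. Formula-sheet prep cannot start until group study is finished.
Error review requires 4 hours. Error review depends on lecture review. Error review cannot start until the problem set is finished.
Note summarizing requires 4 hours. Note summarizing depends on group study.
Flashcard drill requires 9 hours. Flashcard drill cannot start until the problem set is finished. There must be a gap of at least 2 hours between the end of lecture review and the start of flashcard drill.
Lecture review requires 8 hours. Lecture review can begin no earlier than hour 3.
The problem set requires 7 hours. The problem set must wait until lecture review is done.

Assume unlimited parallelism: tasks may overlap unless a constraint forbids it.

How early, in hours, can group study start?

27

Lecture review cannot begin until its own release at hour 3. It runs from hour 3 to 3 + 8 = hour 11.
After lecture review (finishes hour 11), the problem set can start at hour 11 and finishes at hour 18.
For flashcard drill: the problem set (finishes hour 18); lecture review (finishes hour 11, plus 2-hour gap → hour 13). Taking the maximum gives a start of hour 18, and it finishes at 18 + 9 = hour 27.
Group study waits on flashcard drill (finishes hour 27); the problem set (finishes hour 18). The latest of these is hour 27, which is the earliest group study can start.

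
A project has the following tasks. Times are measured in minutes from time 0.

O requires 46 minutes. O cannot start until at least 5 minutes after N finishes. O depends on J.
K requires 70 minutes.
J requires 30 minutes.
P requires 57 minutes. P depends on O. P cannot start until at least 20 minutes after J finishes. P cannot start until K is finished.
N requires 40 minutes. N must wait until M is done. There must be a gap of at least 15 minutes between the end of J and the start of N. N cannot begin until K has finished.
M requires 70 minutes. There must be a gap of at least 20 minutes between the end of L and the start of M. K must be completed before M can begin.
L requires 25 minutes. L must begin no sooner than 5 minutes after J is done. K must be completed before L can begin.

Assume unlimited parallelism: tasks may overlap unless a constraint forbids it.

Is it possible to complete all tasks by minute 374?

K has no prerequisites, so it starts at minute 0 and finishes at minute 70.
J can start immediately at minute 0; it finishes at minute 30.
L needs all of J (finishes minute 30, plus 5-minute gap → minute 35); K (finishes minute 70). That puts its earliest start at minute 70; it finishes at 70 + 25 = minute 95.
M has to wait for L (finishes minute 95, plus 20-minute gap → minute 115); K (finishes minute 70). The latest of these is minute 115, so M runs minute 115 to 115 + 70 = minute 185.
For N: M (finishes minute 185); J (finishes minute 30, plus 15-minute gap → minute 45); K (finishes minute 70). Taking the maximum gives a start of minute 185, and it finishes at 185 + 40 = minute 225.
For O: N (finishes minute 225, plus 5-minute gap → minute 230); J (finishes minute 30). Taking the maximum gives a start of minute 230, and it finishes at 230 + 46 = minute 276.
P needs all of O (finishes minute 276); J (finishes minute 30, plus 20-minute gap → minute 50); K (finishes minute 70). That puts its earliest start at minute 276; it finishes at 276 + 57 = minute 333.
Every task is finished by minute 333, which is no later than the deadline of 374, so the schedule is feasible.

Yes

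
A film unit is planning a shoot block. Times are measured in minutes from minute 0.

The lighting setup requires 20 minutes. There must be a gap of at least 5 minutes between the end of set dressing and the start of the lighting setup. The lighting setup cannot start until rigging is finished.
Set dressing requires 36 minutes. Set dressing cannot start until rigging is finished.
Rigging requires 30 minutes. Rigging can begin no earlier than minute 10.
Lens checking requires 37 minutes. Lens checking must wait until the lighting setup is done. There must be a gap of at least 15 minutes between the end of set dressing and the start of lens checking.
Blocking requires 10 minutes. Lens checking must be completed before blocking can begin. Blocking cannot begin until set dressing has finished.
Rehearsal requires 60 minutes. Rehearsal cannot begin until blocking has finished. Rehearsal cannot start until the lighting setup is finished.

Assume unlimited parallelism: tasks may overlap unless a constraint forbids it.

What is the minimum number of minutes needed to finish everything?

208

Rigging waits on its own release at minute 10, so it starts at minute 10 and finishes at 10 + 30 = minute 40.
After rigging (finishes minute 40), set dressing can start at minute 40 and finishes at minute 76.
The lighting setup cannot start until set dressing (finishes minute 76, plus 5-minute gap → minute 81); rigging (finishes minute 40). The controlling bound is minute 81, so the lighting setup finishes at 81 + 20 = minute 101.
For lens checking: the lighting setup (finishes minute 101); set dressing (finishes minute 76, plus 15-minute gap → minute 91). Taking the maximum gives a start of minute 101, and it finishes at 101 + 37 = minute 138.
For blocking: lens checking (finishes minute 138); set dressing (finishes minute 76). Taking the maximum gives a start of minute 138, and it finishes at 138 + 10 = minute 148.
Rehearsal needs all of blocking (finishes minute 148); the lighting setup (finishes minute 101). That puts its earliest start at minute 148; it finishes at 148 + 60 = minute 208.
All tasks are finished once the last one completes. Finish times: Rigging at 40, Set dressing at 76, The lighting setup at 101, Lens checking at 138, Blocking at 148, Rehearsal at 208. The latest is minute 208.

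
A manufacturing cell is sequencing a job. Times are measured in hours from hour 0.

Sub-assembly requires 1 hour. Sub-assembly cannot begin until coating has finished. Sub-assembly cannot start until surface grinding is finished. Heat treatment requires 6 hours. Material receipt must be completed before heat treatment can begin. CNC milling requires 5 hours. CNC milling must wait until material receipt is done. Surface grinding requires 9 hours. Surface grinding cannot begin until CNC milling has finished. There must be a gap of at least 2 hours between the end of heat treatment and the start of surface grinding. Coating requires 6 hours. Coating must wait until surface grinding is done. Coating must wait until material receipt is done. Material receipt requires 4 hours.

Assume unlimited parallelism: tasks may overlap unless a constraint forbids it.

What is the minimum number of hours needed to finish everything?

Nothing blocks material receipt, so it runs from hour 0 to hour 4.
Heat treatment cannot begin until material receipt (finishes hour 4). It runs from hour 4 to 4 + 6 = hour 10.
CNC milling waits on material receipt (finishes hour 4), so it starts at hour 4 and finishes at 4 + 5 = hour 9.
Surface grinding needs all of CNC milling (finishes hour 9); heat treatment (finishes hour 10, plus 2-hour gap → hour 12). That puts its earliest start at hour 12; it finishes at 12 + 9 = hour 21.
Coating has to wait for surface grinding (finishes hour 21); material receipt (finishes hour 4). The latest of these is hour 21, so coating runs hour 21 to 21 + 6 = hour 27.
Sub-assembly needs all of coating (finishes hour 27); surface grinding (finishes hour 21). That puts its earliest start at hour 27; it finishes at 27 + 1 = hour 28.
All tasks are finished once the last one completes. Finish times: Material receipt at 4, CNC milling at 9, Heat treatment at 10, Surface grinding at 21, Coating at 27, Sub-assembly at 28. The latest is hour 28.

28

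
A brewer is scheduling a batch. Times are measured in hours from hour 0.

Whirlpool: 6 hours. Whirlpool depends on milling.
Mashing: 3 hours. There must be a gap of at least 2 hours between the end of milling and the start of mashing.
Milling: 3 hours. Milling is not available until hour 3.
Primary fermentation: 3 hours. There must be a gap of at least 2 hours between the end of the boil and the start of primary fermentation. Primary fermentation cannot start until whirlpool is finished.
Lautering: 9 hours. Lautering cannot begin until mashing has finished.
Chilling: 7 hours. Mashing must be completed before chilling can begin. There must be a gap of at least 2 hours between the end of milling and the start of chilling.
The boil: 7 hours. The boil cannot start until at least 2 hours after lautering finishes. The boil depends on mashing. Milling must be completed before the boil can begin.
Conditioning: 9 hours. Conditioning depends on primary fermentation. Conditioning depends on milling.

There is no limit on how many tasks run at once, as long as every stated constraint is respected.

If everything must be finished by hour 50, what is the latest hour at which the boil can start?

Nothing follows conditioning; the deadline of hour 50 is its only limit. It must start by 50 − 9 = hour 41.
Primary fermentation must finish before conditioning (must start by hour 41). With a 3-hour duration, primary fermentation must start by 41 − 3 = hour 38.
The boil has to be done before primary fermentation (must start by hour 38, minus 2-hour gap → hour 36). That means finishing by hour 36, i.e. starting by 36 − 7 = hour 29.

29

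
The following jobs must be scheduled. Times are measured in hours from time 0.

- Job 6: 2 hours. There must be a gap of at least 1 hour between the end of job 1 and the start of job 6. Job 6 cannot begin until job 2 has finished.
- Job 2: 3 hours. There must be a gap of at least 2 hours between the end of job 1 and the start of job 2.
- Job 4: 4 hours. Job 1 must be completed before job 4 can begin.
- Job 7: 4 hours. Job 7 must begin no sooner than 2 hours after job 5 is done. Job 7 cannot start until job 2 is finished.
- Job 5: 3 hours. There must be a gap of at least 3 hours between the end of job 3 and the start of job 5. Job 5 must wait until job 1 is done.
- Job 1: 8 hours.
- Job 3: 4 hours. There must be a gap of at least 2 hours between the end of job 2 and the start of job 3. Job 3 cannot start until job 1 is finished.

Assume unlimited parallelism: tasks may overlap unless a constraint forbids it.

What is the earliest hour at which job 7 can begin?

27

Nothing blocks job 1, so it runs from hour 0 to hour 8.
Job 2 waits on job 1 (finishes hour 8, plus 2-hour gap → hour 10), so it starts at hour 10 and finishes at 10 + 3 = hour 13.
Job 3 cannot start until job 2 (finishes hour 13, plus 2-hour gap → hour 15); job 1 (finishes hour 8). The controlling bound is hour 15, so job 3 finishes at 15 + 4 = hour 19.
Job 5 needs all of job 3 (finishes hour 19, plus 3-hour gap → hour 22); job 1 (finishes hour 8). That puts its earliest start at hour 22; it finishes at 22 + 3 = hour 25.
Job 7 waits on job 5 (finishes hour 25, plus 2-hour gap → hour 27); job 2 (finishes hour 13). The latest of these is hour 27, which is the earliest job 7 can start.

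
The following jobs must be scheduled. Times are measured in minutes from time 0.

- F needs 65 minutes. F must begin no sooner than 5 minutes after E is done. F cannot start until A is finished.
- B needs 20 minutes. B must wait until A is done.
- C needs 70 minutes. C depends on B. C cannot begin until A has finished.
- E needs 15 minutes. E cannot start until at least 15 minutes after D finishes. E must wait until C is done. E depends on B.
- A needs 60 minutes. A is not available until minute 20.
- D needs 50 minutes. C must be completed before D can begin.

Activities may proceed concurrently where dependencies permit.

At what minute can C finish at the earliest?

After its own release at minute 20, A can start at minute 20 and finishes at minute 80.
B cannot begin until A (finishes minute 80). It runs from minute 80 to 80 + 20 = minute 100.
C needs all of B (finishes minute 100); A (finishes minute 80). That puts its earliest start at minute 100; it finishes at 100 + 70 = minute 170.

170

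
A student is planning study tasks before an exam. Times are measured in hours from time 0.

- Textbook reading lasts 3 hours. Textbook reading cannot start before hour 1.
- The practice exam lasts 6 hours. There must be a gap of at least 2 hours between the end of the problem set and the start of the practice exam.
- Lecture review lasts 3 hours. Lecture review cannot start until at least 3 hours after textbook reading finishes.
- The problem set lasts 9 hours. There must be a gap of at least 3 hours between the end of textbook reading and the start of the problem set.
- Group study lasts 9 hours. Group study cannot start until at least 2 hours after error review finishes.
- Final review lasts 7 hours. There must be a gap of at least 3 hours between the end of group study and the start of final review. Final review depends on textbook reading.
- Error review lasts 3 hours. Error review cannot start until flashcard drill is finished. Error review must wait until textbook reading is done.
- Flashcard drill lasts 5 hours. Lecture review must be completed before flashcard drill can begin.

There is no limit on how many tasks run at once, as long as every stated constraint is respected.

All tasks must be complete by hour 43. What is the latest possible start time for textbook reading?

To finish by hour 43, final review (duration 7) must start no later than hour 36.
Since final review (must start by hour 36, minus 3-hour gap → hour 33) depends on it, group study must finish by hour 33. Backing off its 9-hour duration gives a latest start of hour 24.
Since group study (must start by hour 24, minus 2-hour gap → hour 22) depends on it, error review must finish by hour 22. Backing off its 3-hour duration gives a latest start of hour 19.
Flashcard drill feeds into error review (must start by hour 19); so flashcard drill must finish by hour 19 and therefore start by hour 14.
Since flashcard drill (must start by hour 14) depends on it, lecture review must finish by hour 14. Backing off its 3-hour duration gives a latest start of hour 11.
To finish by hour 43, the practice exam (duration 6) must start no later than hour 37.
Since the practice exam (must start by hour 37, minus 2-hour gap → hour 35) depends on it, the problem set must finish by hour 35. Backing off its 9-hour duration gives a latest start of hour 26.
Textbook reading must finish in time for lecture review (must start by hour 11, minus 3-hour gap → hour 8); the problem set (must start by hour 26, minus 3-hour gap → hour 23); error review (must start by hour 19); final review (must start by hour 36). The tightest is hour 8, so textbook reading must start by 8 − 3 = hour 5.

5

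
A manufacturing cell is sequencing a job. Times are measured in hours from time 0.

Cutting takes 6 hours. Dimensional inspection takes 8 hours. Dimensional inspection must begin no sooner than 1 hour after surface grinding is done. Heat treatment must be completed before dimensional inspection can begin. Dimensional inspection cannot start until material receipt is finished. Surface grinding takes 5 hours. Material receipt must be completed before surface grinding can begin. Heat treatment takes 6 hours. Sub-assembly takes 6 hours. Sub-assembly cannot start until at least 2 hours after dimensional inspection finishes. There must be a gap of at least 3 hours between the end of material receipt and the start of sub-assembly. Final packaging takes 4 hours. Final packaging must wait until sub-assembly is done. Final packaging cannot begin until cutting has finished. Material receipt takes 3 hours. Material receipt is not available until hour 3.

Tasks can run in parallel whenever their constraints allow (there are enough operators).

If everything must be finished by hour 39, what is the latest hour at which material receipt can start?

To finish by hour 39, final packaging (duration 4) must start no later than hour 35.
Sub-assembly must finish before final packaging (must start by hour 35). With a 6-hour duration, sub-assembly must start by 35 − 6 = hour 29.
Dimensional inspection feeds into sub-assembly (must start by hour 29, minus 2-hour gap → hour 27); so dimensional inspection must finish by hour 27 and therefore start by hour 19.
Surface grinding has to be done before dimensional inspection (must start by hour 19, minus 1-hour gap → hour 18). That means finishing by hour 18, i.e. starting by 18 − 5 = hour 13.
Material receipt feeds surface grinding (must start by hour 13); dimensional inspection (must start by hour 19); sub-assembly (must start by hour 29, minus 3-hour gap → hour 26). Taking the minimum, material receipt must finish by hour 13 and start by 13 − 3 = hour 10.

10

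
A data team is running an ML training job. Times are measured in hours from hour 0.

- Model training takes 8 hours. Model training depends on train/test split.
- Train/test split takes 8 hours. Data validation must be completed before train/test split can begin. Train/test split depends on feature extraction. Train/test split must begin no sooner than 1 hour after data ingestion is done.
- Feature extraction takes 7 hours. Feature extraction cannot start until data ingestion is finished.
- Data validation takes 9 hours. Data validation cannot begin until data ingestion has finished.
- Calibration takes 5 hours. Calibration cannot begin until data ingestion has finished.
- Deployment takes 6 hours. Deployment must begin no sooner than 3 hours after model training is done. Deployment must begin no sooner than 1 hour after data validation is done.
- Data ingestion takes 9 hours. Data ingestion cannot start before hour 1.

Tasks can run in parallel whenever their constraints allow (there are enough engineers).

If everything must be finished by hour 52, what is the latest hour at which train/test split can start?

To finish by hour 52, deployment (duration 6) must start no later than hour 46.
Since deployment (must start by hour 46, minus 3-hour gap → hour 43) depends on it, model training must finish by hour 43. Backing off its 8-hour duration gives a latest start of hour 35.
Train/test split has to be done before model training (must start by hour 35). That means finishing by hour 35, i.e. starting by 35 − 8 = hour 27.

27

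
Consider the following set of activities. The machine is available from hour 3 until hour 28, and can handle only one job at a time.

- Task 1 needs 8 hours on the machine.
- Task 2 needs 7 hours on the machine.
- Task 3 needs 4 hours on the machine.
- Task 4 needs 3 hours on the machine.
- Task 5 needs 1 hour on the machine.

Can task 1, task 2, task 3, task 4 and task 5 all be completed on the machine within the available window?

The machine window is 28 − 3 = 25 hours.
Running back to back, the jobs need 8 + 7 + 4 + 3 + 1 = 23 hours on the machine.
Since 23 ≤ 25, they fit within the window.

Yes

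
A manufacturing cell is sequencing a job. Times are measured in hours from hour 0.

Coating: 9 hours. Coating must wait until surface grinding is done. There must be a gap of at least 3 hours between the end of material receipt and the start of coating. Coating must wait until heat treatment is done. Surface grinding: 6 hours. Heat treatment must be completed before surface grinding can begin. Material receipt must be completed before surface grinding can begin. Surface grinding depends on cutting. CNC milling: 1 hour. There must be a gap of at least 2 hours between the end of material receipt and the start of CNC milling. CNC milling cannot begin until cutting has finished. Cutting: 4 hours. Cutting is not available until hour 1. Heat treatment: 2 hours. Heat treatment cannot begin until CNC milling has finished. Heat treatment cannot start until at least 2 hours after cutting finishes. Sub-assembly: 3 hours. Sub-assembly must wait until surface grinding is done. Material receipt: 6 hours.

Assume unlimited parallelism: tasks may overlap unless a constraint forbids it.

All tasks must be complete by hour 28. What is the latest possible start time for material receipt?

2

Coating has no dependents, so it just needs to finish by hour 28. Starting by 28 − 9 = hour 19 achieves that.
Nothing follows sub-assembly; the deadline of hour 28 is its only limit. It must start by 28 − 3 = hour 25.
Surface grinding must finish in time for coating (must start by hour 19); sub-assembly (must start by hour 25). The tightest is hour 19, so surface grinding must start by 19 − 6 = hour 13.
Heat treatment must finish in time for surface grinding (must start by hour 13); coating (must start by hour 19). The tightest is hour 13, so heat treatment must start by 13 − 2 = hour 11.
Since heat treatment (must start by hour 11) depends on it, CNC milling must finish by hour 11. Backing off its 1-hour duration gives a latest start of hour 10.
Material receipt must finish in time for CNC milling (must start by hour 10, minus 2-hour gap → hour 8); surface grinding (must start by hour 13); coating (must start by hour 19, minus 3-hour gap → hour 16). The tightest is hour 8, so material receipt must start by 8 − 6 = hour 2.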